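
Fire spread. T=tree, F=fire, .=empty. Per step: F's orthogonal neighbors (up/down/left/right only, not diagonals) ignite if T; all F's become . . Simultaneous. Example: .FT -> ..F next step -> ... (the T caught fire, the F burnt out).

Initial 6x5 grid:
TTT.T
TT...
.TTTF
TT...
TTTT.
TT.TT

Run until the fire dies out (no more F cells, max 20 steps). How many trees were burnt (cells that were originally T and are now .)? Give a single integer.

Answer: 18

Derivation:
Step 1: +1 fires, +1 burnt (F count now 1)
Step 2: +1 fires, +1 burnt (F count now 1)
Step 3: +1 fires, +1 burnt (F count now 1)
Step 4: +2 fires, +1 burnt (F count now 2)
Step 5: +4 fires, +2 burnt (F count now 4)
Step 6: +5 fires, +4 burnt (F count now 5)
Step 7: +2 fires, +5 burnt (F count now 2)
Step 8: +1 fires, +2 burnt (F count now 1)
Step 9: +1 fires, +1 burnt (F count now 1)
Step 10: +0 fires, +1 burnt (F count now 0)
Fire out after step 10
Initially T: 19, now '.': 29
Total burnt (originally-T cells now '.'): 18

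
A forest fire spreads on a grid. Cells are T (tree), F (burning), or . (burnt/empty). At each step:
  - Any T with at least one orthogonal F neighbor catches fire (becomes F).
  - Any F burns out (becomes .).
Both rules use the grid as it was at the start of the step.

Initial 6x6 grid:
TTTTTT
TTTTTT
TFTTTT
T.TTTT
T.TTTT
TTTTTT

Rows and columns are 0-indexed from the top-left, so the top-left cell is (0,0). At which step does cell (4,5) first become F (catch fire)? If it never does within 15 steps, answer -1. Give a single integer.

Step 1: cell (4,5)='T' (+3 fires, +1 burnt)
Step 2: cell (4,5)='T' (+6 fires, +3 burnt)
Step 3: cell (4,5)='T' (+7 fires, +6 burnt)
Step 4: cell (4,5)='T' (+7 fires, +7 burnt)
Step 5: cell (4,5)='T' (+6 fires, +7 burnt)
Step 6: cell (4,5)='F' (+3 fires, +6 burnt)
  -> target ignites at step 6
Step 7: cell (4,5)='.' (+1 fires, +3 burnt)
Step 8: cell (4,5)='.' (+0 fires, +1 burnt)
  fire out at step 8

6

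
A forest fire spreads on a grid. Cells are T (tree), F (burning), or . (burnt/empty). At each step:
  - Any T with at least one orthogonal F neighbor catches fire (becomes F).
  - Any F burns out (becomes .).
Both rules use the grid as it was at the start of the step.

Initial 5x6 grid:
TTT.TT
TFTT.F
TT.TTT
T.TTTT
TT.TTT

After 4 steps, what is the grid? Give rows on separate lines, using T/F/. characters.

Step 1: 6 trees catch fire, 2 burn out
  TFT.TF
  F.FT..
  TF.TTF
  T.TTTT
  TT.TTT
Step 2: 7 trees catch fire, 6 burn out
  F.F.F.
  ...F..
  F..TF.
  T.TTTF
  TT.TTT
Step 3: 4 trees catch fire, 7 burn out
  ......
  ......
  ...F..
  F.TTF.
  TT.TTF
Step 4: 3 trees catch fire, 4 burn out
  ......
  ......
  ......
  ..TF..
  FT.TF.

......
......
......
..TF..
FT.TF.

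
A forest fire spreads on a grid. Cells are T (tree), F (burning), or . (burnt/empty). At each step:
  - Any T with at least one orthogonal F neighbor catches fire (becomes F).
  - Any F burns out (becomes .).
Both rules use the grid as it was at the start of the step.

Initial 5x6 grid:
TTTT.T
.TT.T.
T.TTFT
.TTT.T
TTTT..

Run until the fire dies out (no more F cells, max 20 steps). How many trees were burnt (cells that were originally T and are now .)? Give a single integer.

Answer: 18

Derivation:
Step 1: +3 fires, +1 burnt (F count now 3)
Step 2: +3 fires, +3 burnt (F count now 3)
Step 3: +3 fires, +3 burnt (F count now 3)
Step 4: +4 fires, +3 burnt (F count now 4)
Step 5: +3 fires, +4 burnt (F count now 3)
Step 6: +2 fires, +3 burnt (F count now 2)
Step 7: +0 fires, +2 burnt (F count now 0)
Fire out after step 7
Initially T: 20, now '.': 28
Total burnt (originally-T cells now '.'): 18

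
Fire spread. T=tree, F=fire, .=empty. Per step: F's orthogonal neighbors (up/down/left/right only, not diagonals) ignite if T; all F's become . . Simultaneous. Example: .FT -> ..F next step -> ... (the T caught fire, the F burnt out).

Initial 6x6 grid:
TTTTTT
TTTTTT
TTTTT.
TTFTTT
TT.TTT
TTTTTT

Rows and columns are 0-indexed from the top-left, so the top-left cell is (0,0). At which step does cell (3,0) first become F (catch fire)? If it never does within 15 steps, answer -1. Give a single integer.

Step 1: cell (3,0)='T' (+3 fires, +1 burnt)
Step 2: cell (3,0)='F' (+7 fires, +3 burnt)
  -> target ignites at step 2
Step 3: cell (3,0)='.' (+10 fires, +7 burnt)
Step 4: cell (3,0)='.' (+8 fires, +10 burnt)
Step 5: cell (3,0)='.' (+4 fires, +8 burnt)
Step 6: cell (3,0)='.' (+1 fires, +4 burnt)
Step 7: cell (3,0)='.' (+0 fires, +1 burnt)
  fire out at step 7

2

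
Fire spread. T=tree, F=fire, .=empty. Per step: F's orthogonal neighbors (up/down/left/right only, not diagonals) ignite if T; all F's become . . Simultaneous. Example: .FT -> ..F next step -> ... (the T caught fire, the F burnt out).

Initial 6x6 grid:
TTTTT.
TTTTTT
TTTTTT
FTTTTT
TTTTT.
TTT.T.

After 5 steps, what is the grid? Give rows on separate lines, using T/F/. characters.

Step 1: 3 trees catch fire, 1 burn out
  TTTTT.
  TTTTTT
  FTTTTT
  .FTTTT
  FTTTT.
  TTT.T.
Step 2: 5 trees catch fire, 3 burn out
  TTTTT.
  FTTTTT
  .FTTTT
  ..FTTT
  .FTTT.
  FTT.T.
Step 3: 6 trees catch fire, 5 burn out
  FTTTT.
  .FTTTT
  ..FTTT
  ...FTT
  ..FTT.
  .FT.T.
Step 4: 6 trees catch fire, 6 burn out
  .FTTT.
  ..FTTT
  ...FTT
  ....FT
  ...FT.
  ..F.T.
Step 5: 5 trees catch fire, 6 burn out
  ..FTT.
  ...FTT
  ....FT
  .....F
  ....F.
  ....T.

..FTT.
...FTT
....FT
.....F
....F.
....T.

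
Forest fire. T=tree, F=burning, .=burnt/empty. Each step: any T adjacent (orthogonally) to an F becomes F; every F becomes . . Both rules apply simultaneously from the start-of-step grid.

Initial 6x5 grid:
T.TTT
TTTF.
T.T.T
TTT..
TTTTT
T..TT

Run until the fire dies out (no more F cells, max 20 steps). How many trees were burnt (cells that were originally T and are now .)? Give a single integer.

Step 1: +2 fires, +1 burnt (F count now 2)
Step 2: +4 fires, +2 burnt (F count now 4)
Step 3: +2 fires, +4 burnt (F count now 2)
Step 4: +4 fires, +2 burnt (F count now 4)
Step 5: +3 fires, +4 burnt (F count now 3)
Step 6: +3 fires, +3 burnt (F count now 3)
Step 7: +2 fires, +3 burnt (F count now 2)
Step 8: +0 fires, +2 burnt (F count now 0)
Fire out after step 8
Initially T: 21, now '.': 29
Total burnt (originally-T cells now '.'): 20

Answer: 20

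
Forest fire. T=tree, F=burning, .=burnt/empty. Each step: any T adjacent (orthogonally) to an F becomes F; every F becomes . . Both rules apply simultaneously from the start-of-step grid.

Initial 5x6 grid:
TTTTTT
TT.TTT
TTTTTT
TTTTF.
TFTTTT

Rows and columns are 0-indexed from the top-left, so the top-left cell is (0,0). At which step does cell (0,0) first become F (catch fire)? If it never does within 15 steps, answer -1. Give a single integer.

Step 1: cell (0,0)='T' (+6 fires, +2 burnt)
Step 2: cell (0,0)='T' (+8 fires, +6 burnt)
Step 3: cell (0,0)='T' (+6 fires, +8 burnt)
Step 4: cell (0,0)='T' (+4 fires, +6 burnt)
Step 5: cell (0,0)='F' (+2 fires, +4 burnt)
  -> target ignites at step 5
Step 6: cell (0,0)='.' (+0 fires, +2 burnt)
  fire out at step 6

5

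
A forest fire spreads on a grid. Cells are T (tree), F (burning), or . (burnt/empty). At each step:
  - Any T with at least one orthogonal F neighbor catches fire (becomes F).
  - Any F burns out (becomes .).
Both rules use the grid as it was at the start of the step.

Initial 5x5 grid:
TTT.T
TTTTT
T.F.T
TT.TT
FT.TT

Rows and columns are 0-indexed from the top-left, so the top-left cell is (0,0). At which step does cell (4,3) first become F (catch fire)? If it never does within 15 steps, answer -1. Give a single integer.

Step 1: cell (4,3)='T' (+3 fires, +2 burnt)
Step 2: cell (4,3)='T' (+5 fires, +3 burnt)
Step 3: cell (4,3)='T' (+3 fires, +5 burnt)
Step 4: cell (4,3)='T' (+3 fires, +3 burnt)
Step 5: cell (4,3)='T' (+1 fires, +3 burnt)
Step 6: cell (4,3)='T' (+2 fires, +1 burnt)
Step 7: cell (4,3)='F' (+1 fires, +2 burnt)
  -> target ignites at step 7
Step 8: cell (4,3)='.' (+0 fires, +1 burnt)
  fire out at step 8

7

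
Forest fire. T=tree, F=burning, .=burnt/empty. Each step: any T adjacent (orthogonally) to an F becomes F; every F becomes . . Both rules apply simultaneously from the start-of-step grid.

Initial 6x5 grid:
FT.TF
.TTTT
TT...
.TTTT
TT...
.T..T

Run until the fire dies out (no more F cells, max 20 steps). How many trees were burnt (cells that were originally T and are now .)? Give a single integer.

Answer: 15

Derivation:
Step 1: +3 fires, +2 burnt (F count now 3)
Step 2: +2 fires, +3 burnt (F count now 2)
Step 3: +2 fires, +2 burnt (F count now 2)
Step 4: +2 fires, +2 burnt (F count now 2)
Step 5: +2 fires, +2 burnt (F count now 2)
Step 6: +3 fires, +2 burnt (F count now 3)
Step 7: +1 fires, +3 burnt (F count now 1)
Step 8: +0 fires, +1 burnt (F count now 0)
Fire out after step 8
Initially T: 16, now '.': 29
Total burnt (originally-T cells now '.'): 15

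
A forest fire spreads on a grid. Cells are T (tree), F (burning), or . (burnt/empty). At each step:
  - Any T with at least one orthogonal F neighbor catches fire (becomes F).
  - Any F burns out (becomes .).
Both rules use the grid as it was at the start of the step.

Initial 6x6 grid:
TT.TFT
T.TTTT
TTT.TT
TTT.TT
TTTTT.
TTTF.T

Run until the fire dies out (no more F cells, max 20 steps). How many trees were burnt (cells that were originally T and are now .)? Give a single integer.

Answer: 27

Derivation:
Step 1: +5 fires, +2 burnt (F count now 5)
Step 2: +6 fires, +5 burnt (F count now 6)
Step 3: +6 fires, +6 burnt (F count now 6)
Step 4: +4 fires, +6 burnt (F count now 4)
Step 5: +2 fires, +4 burnt (F count now 2)
Step 6: +1 fires, +2 burnt (F count now 1)
Step 7: +1 fires, +1 burnt (F count now 1)
Step 8: +1 fires, +1 burnt (F count now 1)
Step 9: +1 fires, +1 burnt (F count now 1)
Step 10: +0 fires, +1 burnt (F count now 0)
Fire out after step 10
Initially T: 28, now '.': 35
Total burnt (originally-T cells now '.'): 27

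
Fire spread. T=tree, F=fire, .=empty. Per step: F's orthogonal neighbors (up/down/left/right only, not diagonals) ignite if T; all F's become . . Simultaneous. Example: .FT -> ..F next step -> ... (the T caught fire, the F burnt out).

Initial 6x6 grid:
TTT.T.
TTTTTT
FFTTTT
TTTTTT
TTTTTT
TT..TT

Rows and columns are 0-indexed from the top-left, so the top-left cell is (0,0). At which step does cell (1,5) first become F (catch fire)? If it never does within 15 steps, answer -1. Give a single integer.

Step 1: cell (1,5)='T' (+5 fires, +2 burnt)
Step 2: cell (1,5)='T' (+7 fires, +5 burnt)
Step 3: cell (1,5)='T' (+7 fires, +7 burnt)
Step 4: cell (1,5)='T' (+4 fires, +7 burnt)
Step 5: cell (1,5)='F' (+4 fires, +4 burnt)
  -> target ignites at step 5
Step 6: cell (1,5)='.' (+2 fires, +4 burnt)
Step 7: cell (1,5)='.' (+1 fires, +2 burnt)
Step 8: cell (1,5)='.' (+0 fires, +1 burnt)
  fire out at step 8

5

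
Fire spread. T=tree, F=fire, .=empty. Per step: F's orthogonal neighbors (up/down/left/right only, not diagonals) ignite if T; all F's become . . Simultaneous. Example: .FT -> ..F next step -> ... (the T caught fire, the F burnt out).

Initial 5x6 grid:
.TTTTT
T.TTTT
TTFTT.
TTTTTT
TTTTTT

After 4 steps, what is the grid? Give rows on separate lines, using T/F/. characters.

Step 1: 4 trees catch fire, 1 burn out
  .TTTTT
  T.FTTT
  TF.FT.
  TTFTTT
  TTTTTT
Step 2: 7 trees catch fire, 4 burn out
  .TFTTT
  T..FTT
  F...F.
  TF.FTT
  TTFTTT
Step 3: 8 trees catch fire, 7 burn out
  .F.FTT
  F...FT
  ......
  F...FT
  TF.FTT
Step 4: 5 trees catch fire, 8 burn out
  ....FT
  .....F
  ......
  .....F
  F...FT

....FT
.....F
......
.....F
F...FT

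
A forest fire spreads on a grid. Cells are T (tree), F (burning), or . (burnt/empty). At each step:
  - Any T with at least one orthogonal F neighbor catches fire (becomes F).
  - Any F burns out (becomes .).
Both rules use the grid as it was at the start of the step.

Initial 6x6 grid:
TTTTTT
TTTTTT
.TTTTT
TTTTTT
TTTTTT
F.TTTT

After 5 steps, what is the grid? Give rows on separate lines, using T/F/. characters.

Step 1: 1 trees catch fire, 1 burn out
  TTTTTT
  TTTTTT
  .TTTTT
  TTTTTT
  FTTTTT
  ..TTTT
Step 2: 2 trees catch fire, 1 burn out
  TTTTTT
  TTTTTT
  .TTTTT
  FTTTTT
  .FTTTT
  ..TTTT
Step 3: 2 trees catch fire, 2 burn out
  TTTTTT
  TTTTTT
  .TTTTT
  .FTTTT
  ..FTTT
  ..TTTT
Step 4: 4 trees catch fire, 2 burn out
  TTTTTT
  TTTTTT
  .FTTTT
  ..FTTT
  ...FTT
  ..FTTT
Step 5: 5 trees catch fire, 4 burn out
  TTTTTT
  TFTTTT
  ..FTTT
  ...FTT
  ....FT
  ...FTT

TTTTTT
TFTTTT
..FTTT
...FTT
....FT
...FTT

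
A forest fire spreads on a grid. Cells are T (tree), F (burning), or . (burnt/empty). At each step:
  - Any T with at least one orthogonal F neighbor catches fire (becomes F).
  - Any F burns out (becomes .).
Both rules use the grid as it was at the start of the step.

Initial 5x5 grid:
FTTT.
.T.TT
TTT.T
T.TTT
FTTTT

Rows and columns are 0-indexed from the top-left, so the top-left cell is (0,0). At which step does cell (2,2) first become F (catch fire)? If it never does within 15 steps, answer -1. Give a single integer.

Step 1: cell (2,2)='T' (+3 fires, +2 burnt)
Step 2: cell (2,2)='T' (+4 fires, +3 burnt)
Step 3: cell (2,2)='T' (+4 fires, +4 burnt)
Step 4: cell (2,2)='F' (+4 fires, +4 burnt)
  -> target ignites at step 4
Step 5: cell (2,2)='.' (+2 fires, +4 burnt)
Step 6: cell (2,2)='.' (+1 fires, +2 burnt)
Step 7: cell (2,2)='.' (+0 fires, +1 burnt)
  fire out at step 7

4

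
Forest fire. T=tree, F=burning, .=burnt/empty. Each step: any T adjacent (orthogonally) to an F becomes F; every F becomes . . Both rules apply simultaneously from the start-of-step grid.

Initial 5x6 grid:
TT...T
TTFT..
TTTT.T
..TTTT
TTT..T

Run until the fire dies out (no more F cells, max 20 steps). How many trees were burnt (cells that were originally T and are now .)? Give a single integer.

Answer: 18

Derivation:
Step 1: +3 fires, +1 burnt (F count now 3)
Step 2: +5 fires, +3 burnt (F count now 5)
Step 3: +4 fires, +5 burnt (F count now 4)
Step 4: +2 fires, +4 burnt (F count now 2)
Step 5: +2 fires, +2 burnt (F count now 2)
Step 6: +2 fires, +2 burnt (F count now 2)
Step 7: +0 fires, +2 burnt (F count now 0)
Fire out after step 7
Initially T: 19, now '.': 29
Total burnt (originally-T cells now '.'): 18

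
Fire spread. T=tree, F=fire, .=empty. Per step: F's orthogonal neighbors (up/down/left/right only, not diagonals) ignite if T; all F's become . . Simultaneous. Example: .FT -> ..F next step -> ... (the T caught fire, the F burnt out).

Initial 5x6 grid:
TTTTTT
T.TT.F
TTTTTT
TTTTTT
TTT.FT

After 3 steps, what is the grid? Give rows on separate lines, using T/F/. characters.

Step 1: 4 trees catch fire, 2 burn out
  TTTTTF
  T.TT..
  TTTTTF
  TTTTFT
  TTT..F
Step 2: 4 trees catch fire, 4 burn out
  TTTTF.
  T.TT..
  TTTTF.
  TTTF.F
  TTT...
Step 3: 3 trees catch fire, 4 burn out
  TTTF..
  T.TT..
  TTTF..
  TTF...
  TTT...

TTTF..
T.TT..
TTTF..
TTF...
TTT...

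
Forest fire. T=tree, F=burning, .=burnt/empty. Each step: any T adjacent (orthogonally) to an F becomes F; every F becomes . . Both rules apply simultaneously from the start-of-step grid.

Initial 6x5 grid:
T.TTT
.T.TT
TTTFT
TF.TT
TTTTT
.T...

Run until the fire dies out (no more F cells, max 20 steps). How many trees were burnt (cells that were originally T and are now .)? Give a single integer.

Step 1: +7 fires, +2 burnt (F count now 7)
Step 2: +9 fires, +7 burnt (F count now 9)
Step 3: +3 fires, +9 burnt (F count now 3)
Step 4: +0 fires, +3 burnt (F count now 0)
Fire out after step 4
Initially T: 20, now '.': 29
Total burnt (originally-T cells now '.'): 19

Answer: 19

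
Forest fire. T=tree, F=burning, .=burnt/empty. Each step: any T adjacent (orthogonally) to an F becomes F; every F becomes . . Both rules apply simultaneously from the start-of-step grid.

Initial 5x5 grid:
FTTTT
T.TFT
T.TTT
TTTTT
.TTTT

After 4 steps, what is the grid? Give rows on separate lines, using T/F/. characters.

Step 1: 6 trees catch fire, 2 burn out
  .FTFT
  F.F.F
  T.TFT
  TTTTT
  .TTTT
Step 2: 6 trees catch fire, 6 burn out
  ..F.F
  .....
  F.F.F
  TTTFT
  .TTTT
Step 3: 4 trees catch fire, 6 burn out
  .....
  .....
  .....
  FTF.F
  .TTFT
Step 4: 3 trees catch fire, 4 burn out
  .....
  .....
  .....
  .F...
  .TF.F

.....
.....
.....
.F...
.TF.F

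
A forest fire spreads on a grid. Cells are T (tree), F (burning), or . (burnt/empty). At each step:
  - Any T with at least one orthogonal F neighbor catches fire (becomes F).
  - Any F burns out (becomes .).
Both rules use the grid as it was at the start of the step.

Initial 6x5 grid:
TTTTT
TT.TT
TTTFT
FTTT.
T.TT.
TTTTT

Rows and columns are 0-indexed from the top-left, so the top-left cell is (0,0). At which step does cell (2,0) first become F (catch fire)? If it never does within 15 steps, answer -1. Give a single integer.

Step 1: cell (2,0)='F' (+7 fires, +2 burnt)
  -> target ignites at step 1
Step 2: cell (2,0)='.' (+7 fires, +7 burnt)
Step 3: cell (2,0)='.' (+7 fires, +7 burnt)
Step 4: cell (2,0)='.' (+3 fires, +7 burnt)
Step 5: cell (2,0)='.' (+0 fires, +3 burnt)
  fire out at step 5

1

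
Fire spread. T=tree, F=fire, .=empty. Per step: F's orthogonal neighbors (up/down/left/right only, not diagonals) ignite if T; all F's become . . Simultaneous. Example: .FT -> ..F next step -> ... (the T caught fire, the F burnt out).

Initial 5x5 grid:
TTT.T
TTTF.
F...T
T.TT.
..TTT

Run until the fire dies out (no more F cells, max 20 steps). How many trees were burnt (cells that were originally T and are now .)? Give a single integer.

Step 1: +3 fires, +2 burnt (F count now 3)
Step 2: +3 fires, +3 burnt (F count now 3)
Step 3: +1 fires, +3 burnt (F count now 1)
Step 4: +0 fires, +1 burnt (F count now 0)
Fire out after step 4
Initially T: 14, now '.': 18
Total burnt (originally-T cells now '.'): 7

Answer: 7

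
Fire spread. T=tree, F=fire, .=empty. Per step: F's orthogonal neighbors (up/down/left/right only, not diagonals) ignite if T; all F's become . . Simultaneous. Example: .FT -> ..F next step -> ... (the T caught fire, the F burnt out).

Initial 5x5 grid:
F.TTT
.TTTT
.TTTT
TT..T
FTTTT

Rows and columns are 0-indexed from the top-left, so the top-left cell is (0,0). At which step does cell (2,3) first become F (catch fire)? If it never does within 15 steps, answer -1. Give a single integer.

Step 1: cell (2,3)='T' (+2 fires, +2 burnt)
Step 2: cell (2,3)='T' (+2 fires, +2 burnt)
Step 3: cell (2,3)='T' (+2 fires, +2 burnt)
Step 4: cell (2,3)='T' (+3 fires, +2 burnt)
Step 5: cell (2,3)='F' (+3 fires, +3 burnt)
  -> target ignites at step 5
Step 6: cell (2,3)='.' (+3 fires, +3 burnt)
Step 7: cell (2,3)='.' (+2 fires, +3 burnt)
Step 8: cell (2,3)='.' (+1 fires, +2 burnt)
Step 9: cell (2,3)='.' (+0 fires, +1 burnt)
  fire out at step 9

5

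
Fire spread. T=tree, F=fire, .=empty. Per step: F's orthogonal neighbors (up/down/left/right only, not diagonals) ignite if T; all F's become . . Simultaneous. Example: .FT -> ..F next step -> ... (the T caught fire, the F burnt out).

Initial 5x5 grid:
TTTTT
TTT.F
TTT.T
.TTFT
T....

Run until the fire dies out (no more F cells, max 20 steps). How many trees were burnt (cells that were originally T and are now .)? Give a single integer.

Answer: 15

Derivation:
Step 1: +4 fires, +2 burnt (F count now 4)
Step 2: +3 fires, +4 burnt (F count now 3)
Step 3: +3 fires, +3 burnt (F count now 3)
Step 4: +3 fires, +3 burnt (F count now 3)
Step 5: +2 fires, +3 burnt (F count now 2)
Step 6: +0 fires, +2 burnt (F count now 0)
Fire out after step 6
Initially T: 16, now '.': 24
Total burnt (originally-T cells now '.'): 15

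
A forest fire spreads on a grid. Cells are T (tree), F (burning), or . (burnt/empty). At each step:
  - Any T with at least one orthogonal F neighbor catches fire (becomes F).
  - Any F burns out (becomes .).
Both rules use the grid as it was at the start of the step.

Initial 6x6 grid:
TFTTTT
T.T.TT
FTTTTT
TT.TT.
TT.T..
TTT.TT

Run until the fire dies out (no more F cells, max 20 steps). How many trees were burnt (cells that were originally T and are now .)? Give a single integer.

Answer: 24

Derivation:
Step 1: +5 fires, +2 burnt (F count now 5)
Step 2: +5 fires, +5 burnt (F count now 5)
Step 3: +4 fires, +5 burnt (F count now 4)
Step 4: +5 fires, +4 burnt (F count now 5)
Step 5: +5 fires, +5 burnt (F count now 5)
Step 6: +0 fires, +5 burnt (F count now 0)
Fire out after step 6
Initially T: 26, now '.': 34
Total burnt (originally-T cells now '.'): 24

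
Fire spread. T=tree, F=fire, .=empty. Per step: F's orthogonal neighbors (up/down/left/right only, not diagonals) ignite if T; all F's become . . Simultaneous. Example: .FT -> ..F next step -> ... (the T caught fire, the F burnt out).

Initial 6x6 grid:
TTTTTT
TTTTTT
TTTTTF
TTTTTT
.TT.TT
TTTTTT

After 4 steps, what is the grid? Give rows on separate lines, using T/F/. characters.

Step 1: 3 trees catch fire, 1 burn out
  TTTTTT
  TTTTTF
  TTTTF.
  TTTTTF
  .TT.TT
  TTTTTT
Step 2: 5 trees catch fire, 3 burn out
  TTTTTF
  TTTTF.
  TTTF..
  TTTTF.
  .TT.TF
  TTTTTT
Step 3: 6 trees catch fire, 5 burn out
  TTTTF.
  TTTF..
  TTF...
  TTTF..
  .TT.F.
  TTTTTF
Step 4: 5 trees catch fire, 6 burn out
  TTTF..
  TTF...
  TF....
  TTF...
  .TT...
  TTTTF.

TTTF..
TTF...
TF....
TTF...
.TT...
TTTTF.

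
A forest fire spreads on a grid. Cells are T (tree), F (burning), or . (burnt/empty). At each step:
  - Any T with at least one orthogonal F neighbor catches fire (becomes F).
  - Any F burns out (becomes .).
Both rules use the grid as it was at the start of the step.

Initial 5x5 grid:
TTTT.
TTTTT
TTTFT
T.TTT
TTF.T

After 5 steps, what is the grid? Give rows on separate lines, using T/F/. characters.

Step 1: 6 trees catch fire, 2 burn out
  TTTT.
  TTTFT
  TTF.F
  T.FFT
  TF..T
Step 2: 6 trees catch fire, 6 burn out
  TTTF.
  TTF.F
  TF...
  T...F
  F...T
Step 3: 5 trees catch fire, 6 burn out
  TTF..
  TF...
  F....
  F....
  ....F
Step 4: 2 trees catch fire, 5 burn out
  TF...
  F....
  .....
  .....
  .....
Step 5: 1 trees catch fire, 2 burn out
  F....
  .....
  .....
  .....
  .....

F....
.....
.....
.....
.....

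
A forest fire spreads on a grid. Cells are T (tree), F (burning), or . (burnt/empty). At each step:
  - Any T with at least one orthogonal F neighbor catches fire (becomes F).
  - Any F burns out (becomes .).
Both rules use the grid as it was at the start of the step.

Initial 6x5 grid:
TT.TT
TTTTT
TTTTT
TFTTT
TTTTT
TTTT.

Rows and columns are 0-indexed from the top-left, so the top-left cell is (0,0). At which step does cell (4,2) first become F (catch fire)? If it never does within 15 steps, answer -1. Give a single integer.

Step 1: cell (4,2)='T' (+4 fires, +1 burnt)
Step 2: cell (4,2)='F' (+7 fires, +4 burnt)
  -> target ignites at step 2
Step 3: cell (4,2)='.' (+8 fires, +7 burnt)
Step 4: cell (4,2)='.' (+5 fires, +8 burnt)
Step 5: cell (4,2)='.' (+2 fires, +5 burnt)
Step 6: cell (4,2)='.' (+1 fires, +2 burnt)
Step 7: cell (4,2)='.' (+0 fires, +1 burnt)
  fire out at step 7

2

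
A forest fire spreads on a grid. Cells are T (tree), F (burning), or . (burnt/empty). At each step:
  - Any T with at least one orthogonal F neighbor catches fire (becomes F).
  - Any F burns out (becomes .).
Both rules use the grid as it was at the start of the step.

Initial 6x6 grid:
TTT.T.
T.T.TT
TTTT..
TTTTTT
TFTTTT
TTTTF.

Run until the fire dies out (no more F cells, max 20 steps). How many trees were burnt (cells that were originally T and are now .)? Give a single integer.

Step 1: +6 fires, +2 burnt (F count now 6)
Step 2: +8 fires, +6 burnt (F count now 8)
Step 3: +4 fires, +8 burnt (F count now 4)
Step 4: +3 fires, +4 burnt (F count now 3)
Step 5: +2 fires, +3 burnt (F count now 2)
Step 6: +1 fires, +2 burnt (F count now 1)
Step 7: +0 fires, +1 burnt (F count now 0)
Fire out after step 7
Initially T: 27, now '.': 33
Total burnt (originally-T cells now '.'): 24

Answer: 24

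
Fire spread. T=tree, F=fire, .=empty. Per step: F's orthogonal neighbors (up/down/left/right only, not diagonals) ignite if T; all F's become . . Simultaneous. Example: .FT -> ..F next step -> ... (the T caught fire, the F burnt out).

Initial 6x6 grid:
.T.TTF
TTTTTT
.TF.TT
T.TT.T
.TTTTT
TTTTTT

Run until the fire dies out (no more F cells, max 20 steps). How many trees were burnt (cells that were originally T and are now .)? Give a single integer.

Step 1: +5 fires, +2 burnt (F count now 5)
Step 2: +7 fires, +5 burnt (F count now 7)
Step 3: +7 fires, +7 burnt (F count now 7)
Step 4: +4 fires, +7 burnt (F count now 4)
Step 5: +3 fires, +4 burnt (F count now 3)
Step 6: +0 fires, +3 burnt (F count now 0)
Fire out after step 6
Initially T: 27, now '.': 35
Total burnt (originally-T cells now '.'): 26

Answer: 26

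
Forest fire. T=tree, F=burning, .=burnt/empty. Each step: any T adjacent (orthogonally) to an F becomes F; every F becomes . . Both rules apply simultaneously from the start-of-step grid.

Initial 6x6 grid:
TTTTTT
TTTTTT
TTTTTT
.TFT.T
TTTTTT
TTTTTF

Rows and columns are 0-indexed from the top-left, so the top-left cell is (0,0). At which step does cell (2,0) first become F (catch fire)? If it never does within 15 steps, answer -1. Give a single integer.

Step 1: cell (2,0)='T' (+6 fires, +2 burnt)
Step 2: cell (2,0)='T' (+9 fires, +6 burnt)
Step 3: cell (2,0)='F' (+8 fires, +9 burnt)
  -> target ignites at step 3
Step 4: cell (2,0)='.' (+6 fires, +8 burnt)
Step 5: cell (2,0)='.' (+3 fires, +6 burnt)
Step 6: cell (2,0)='.' (+0 fires, +3 burnt)
  fire out at step 6

3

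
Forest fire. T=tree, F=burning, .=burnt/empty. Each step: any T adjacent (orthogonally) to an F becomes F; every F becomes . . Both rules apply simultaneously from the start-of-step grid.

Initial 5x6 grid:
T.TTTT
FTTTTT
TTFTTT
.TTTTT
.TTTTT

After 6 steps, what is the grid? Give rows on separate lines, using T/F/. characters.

Step 1: 7 trees catch fire, 2 burn out
  F.TTTT
  .FFTTT
  FF.FTT
  .TFTTT
  .TTTTT
Step 2: 6 trees catch fire, 7 burn out
  ..FTTT
  ...FTT
  ....FT
  .F.FTT
  .TFTTT
Step 3: 6 trees catch fire, 6 burn out
  ...FTT
  ....FT
  .....F
  ....FT
  .F.FTT
Step 4: 4 trees catch fire, 6 burn out
  ....FT
  .....F
  ......
  .....F
  ....FT
Step 5: 2 trees catch fire, 4 burn out
  .....F
  ......
  ......
  ......
  .....F
Step 6: 0 trees catch fire, 2 burn out
  ......
  ......
  ......
  ......
  ......

......
......
......
......
......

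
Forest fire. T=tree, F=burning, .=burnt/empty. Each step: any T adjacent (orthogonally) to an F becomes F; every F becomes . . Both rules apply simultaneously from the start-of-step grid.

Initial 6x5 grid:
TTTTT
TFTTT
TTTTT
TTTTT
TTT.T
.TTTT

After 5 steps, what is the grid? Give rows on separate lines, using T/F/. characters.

Step 1: 4 trees catch fire, 1 burn out
  TFTTT
  F.FTT
  TFTTT
  TTTTT
  TTT.T
  .TTTT
Step 2: 6 trees catch fire, 4 burn out
  F.FTT
  ...FT
  F.FTT
  TFTTT
  TTT.T
  .TTTT
Step 3: 6 trees catch fire, 6 burn out
  ...FT
  ....F
  ...FT
  F.FTT
  TFT.T
  .TTTT
Step 4: 6 trees catch fire, 6 burn out
  ....F
  .....
  ....F
  ...FT
  F.F.T
  .FTTT
Step 5: 2 trees catch fire, 6 burn out
  .....
  .....
  .....
  ....F
  ....T
  ..FTT

.....
.....
.....
....F
....T
..FTT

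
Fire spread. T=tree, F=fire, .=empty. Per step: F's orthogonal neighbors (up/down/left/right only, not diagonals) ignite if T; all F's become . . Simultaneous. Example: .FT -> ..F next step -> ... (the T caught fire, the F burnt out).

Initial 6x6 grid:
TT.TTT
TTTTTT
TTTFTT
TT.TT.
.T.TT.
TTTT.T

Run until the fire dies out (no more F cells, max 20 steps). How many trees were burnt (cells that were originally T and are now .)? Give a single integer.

Answer: 27

Derivation:
Step 1: +4 fires, +1 burnt (F count now 4)
Step 2: +7 fires, +4 burnt (F count now 7)
Step 3: +7 fires, +7 burnt (F count now 7)
Step 4: +6 fires, +7 burnt (F count now 6)
Step 5: +2 fires, +6 burnt (F count now 2)
Step 6: +1 fires, +2 burnt (F count now 1)
Step 7: +0 fires, +1 burnt (F count now 0)
Fire out after step 7
Initially T: 28, now '.': 35
Total burnt (originally-T cells now '.'): 27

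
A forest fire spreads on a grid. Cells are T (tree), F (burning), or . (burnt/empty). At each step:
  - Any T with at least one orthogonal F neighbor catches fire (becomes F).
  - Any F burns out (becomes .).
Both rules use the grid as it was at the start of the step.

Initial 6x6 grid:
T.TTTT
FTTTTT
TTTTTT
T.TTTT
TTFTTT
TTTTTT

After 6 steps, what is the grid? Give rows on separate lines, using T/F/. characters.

Step 1: 7 trees catch fire, 2 burn out
  F.TTTT
  .FTTTT
  FTTTTT
  T.FTTT
  TF.FTT
  TTFTTT
Step 2: 9 trees catch fire, 7 burn out
  ..TTTT
  ..FTTT
  .FFTTT
  F..FTT
  F...FT
  TF.FTT
Step 3: 7 trees catch fire, 9 burn out
  ..FTTT
  ...FTT
  ...FTT
  ....FT
  .....F
  F...FT
Step 4: 5 trees catch fire, 7 burn out
  ...FTT
  ....FT
  ....FT
  .....F
  ......
  .....F
Step 5: 3 trees catch fire, 5 burn out
  ....FT
  .....F
  .....F
  ......
  ......
  ......
Step 6: 1 trees catch fire, 3 burn out
  .....F
  ......
  ......
  ......
  ......
  ......

.....F
......
......
......
......
......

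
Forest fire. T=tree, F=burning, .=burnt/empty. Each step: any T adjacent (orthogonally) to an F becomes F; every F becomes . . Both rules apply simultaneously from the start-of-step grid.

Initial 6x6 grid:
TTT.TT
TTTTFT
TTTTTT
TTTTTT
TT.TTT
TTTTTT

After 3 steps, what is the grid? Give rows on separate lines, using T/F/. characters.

Step 1: 4 trees catch fire, 1 burn out
  TTT.FT
  TTTF.F
  TTTTFT
  TTTTTT
  TT.TTT
  TTTTTT
Step 2: 5 trees catch fire, 4 burn out
  TTT..F
  TTF...
  TTTF.F
  TTTTFT
  TT.TTT
  TTTTTT
Step 3: 6 trees catch fire, 5 burn out
  TTF...
  TF....
  TTF...
  TTTF.F
  TT.TFT
  TTTTTT

TTF...
TF....
TTF...
TTTF.F
TT.TFT
TTTTTT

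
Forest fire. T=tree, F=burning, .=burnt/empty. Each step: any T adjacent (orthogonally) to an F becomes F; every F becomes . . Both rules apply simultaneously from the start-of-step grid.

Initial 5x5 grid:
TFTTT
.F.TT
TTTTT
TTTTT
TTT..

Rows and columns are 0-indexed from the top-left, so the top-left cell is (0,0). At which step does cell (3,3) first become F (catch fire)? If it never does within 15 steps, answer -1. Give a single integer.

Step 1: cell (3,3)='T' (+3 fires, +2 burnt)
Step 2: cell (3,3)='T' (+4 fires, +3 burnt)
Step 3: cell (3,3)='T' (+6 fires, +4 burnt)
Step 4: cell (3,3)='F' (+5 fires, +6 burnt)
  -> target ignites at step 4
Step 5: cell (3,3)='.' (+1 fires, +5 burnt)
Step 6: cell (3,3)='.' (+0 fires, +1 burnt)
  fire out at step 6

4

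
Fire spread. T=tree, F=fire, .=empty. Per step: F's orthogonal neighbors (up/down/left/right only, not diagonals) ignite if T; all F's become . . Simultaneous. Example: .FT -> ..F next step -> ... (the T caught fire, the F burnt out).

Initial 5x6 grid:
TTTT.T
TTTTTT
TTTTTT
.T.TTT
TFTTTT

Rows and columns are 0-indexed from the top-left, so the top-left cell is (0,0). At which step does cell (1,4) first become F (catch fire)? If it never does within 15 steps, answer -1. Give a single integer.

Step 1: cell (1,4)='T' (+3 fires, +1 burnt)
Step 2: cell (1,4)='T' (+2 fires, +3 burnt)
Step 3: cell (1,4)='T' (+5 fires, +2 burnt)
Step 4: cell (1,4)='T' (+6 fires, +5 burnt)
Step 5: cell (1,4)='T' (+5 fires, +6 burnt)
Step 6: cell (1,4)='F' (+3 fires, +5 burnt)
  -> target ignites at step 6
Step 7: cell (1,4)='.' (+1 fires, +3 burnt)
Step 8: cell (1,4)='.' (+1 fires, +1 burnt)
Step 9: cell (1,4)='.' (+0 fires, +1 burnt)
  fire out at step 9

6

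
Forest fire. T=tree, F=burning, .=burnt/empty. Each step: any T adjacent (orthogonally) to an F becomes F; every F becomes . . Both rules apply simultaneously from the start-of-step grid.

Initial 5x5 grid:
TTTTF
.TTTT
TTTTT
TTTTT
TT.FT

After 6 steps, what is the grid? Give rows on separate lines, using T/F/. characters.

Step 1: 4 trees catch fire, 2 burn out
  TTTF.
  .TTTF
  TTTTT
  TTTFT
  TT..F
Step 2: 6 trees catch fire, 4 burn out
  TTF..
  .TTF.
  TTTFF
  TTF.F
  TT...
Step 3: 4 trees catch fire, 6 burn out
  TF...
  .TF..
  TTF..
  TF...
  TT...
Step 4: 5 trees catch fire, 4 burn out
  F....
  .F...
  TF...
  F....
  TF...
Step 5: 2 trees catch fire, 5 burn out
  .....
  .....
  F....
  .....
  F....
Step 6: 0 trees catch fire, 2 burn out
  .....
  .....
  .....
  .....
  .....

.....
.....
.....
.....
.....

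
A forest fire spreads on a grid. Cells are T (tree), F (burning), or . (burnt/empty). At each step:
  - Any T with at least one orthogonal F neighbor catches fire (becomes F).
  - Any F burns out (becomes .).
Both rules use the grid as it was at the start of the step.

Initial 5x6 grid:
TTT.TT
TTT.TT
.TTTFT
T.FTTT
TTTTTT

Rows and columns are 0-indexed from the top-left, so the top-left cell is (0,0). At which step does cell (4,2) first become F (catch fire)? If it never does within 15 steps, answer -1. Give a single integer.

Step 1: cell (4,2)='F' (+7 fires, +2 burnt)
  -> target ignites at step 1
Step 2: cell (4,2)='.' (+8 fires, +7 burnt)
Step 3: cell (4,2)='.' (+5 fires, +8 burnt)
Step 4: cell (4,2)='.' (+3 fires, +5 burnt)
Step 5: cell (4,2)='.' (+1 fires, +3 burnt)
Step 6: cell (4,2)='.' (+0 fires, +1 burnt)
  fire out at step 6

1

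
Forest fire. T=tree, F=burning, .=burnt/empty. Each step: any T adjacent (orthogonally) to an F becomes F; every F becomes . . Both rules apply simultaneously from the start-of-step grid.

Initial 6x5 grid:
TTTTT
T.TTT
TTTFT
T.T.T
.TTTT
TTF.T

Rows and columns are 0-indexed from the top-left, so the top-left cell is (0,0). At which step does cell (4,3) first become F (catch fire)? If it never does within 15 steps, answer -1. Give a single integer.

Step 1: cell (4,3)='T' (+5 fires, +2 burnt)
Step 2: cell (4,3)='F' (+9 fires, +5 burnt)
  -> target ignites at step 2
Step 3: cell (4,3)='.' (+4 fires, +9 burnt)
Step 4: cell (4,3)='.' (+4 fires, +4 burnt)
Step 5: cell (4,3)='.' (+1 fires, +4 burnt)
Step 6: cell (4,3)='.' (+0 fires, +1 burnt)
  fire out at step 6

2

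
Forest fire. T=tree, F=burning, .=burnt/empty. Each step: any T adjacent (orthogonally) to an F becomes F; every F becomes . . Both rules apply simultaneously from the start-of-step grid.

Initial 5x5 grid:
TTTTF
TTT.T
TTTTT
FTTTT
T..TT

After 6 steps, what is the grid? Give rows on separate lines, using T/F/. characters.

Step 1: 5 trees catch fire, 2 burn out
  TTTF.
  TTT.F
  FTTTT
  .FTTT
  F..TT
Step 2: 5 trees catch fire, 5 burn out
  TTF..
  FTT..
  .FTTF
  ..FTT
  ...TT
Step 3: 8 trees catch fire, 5 burn out
  FF...
  .FF..
  ..FF.
  ...FF
  ...TT
Step 4: 2 trees catch fire, 8 burn out
  .....
  .....
  .....
  .....
  ...FF
Step 5: 0 trees catch fire, 2 burn out
  .....
  .....
  .....
  .....
  .....
Step 6: 0 trees catch fire, 0 burn out
  .....
  .....
  .....
  .....
  .....

.....
.....
.....
.....
.....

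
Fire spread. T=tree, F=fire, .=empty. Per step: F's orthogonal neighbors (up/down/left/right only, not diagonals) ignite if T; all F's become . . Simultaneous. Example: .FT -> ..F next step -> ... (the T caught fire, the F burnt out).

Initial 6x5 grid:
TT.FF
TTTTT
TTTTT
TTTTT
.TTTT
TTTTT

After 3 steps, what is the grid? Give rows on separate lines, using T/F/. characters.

Step 1: 2 trees catch fire, 2 burn out
  TT...
  TTTFF
  TTTTT
  TTTTT
  .TTTT
  TTTTT
Step 2: 3 trees catch fire, 2 burn out
  TT...
  TTF..
  TTTFF
  TTTTT
  .TTTT
  TTTTT
Step 3: 4 trees catch fire, 3 burn out
  TT...
  TF...
  TTF..
  TTTFF
  .TTTT
  TTTTT

TT...
TF...
TTF..
TTTFF
.TTTT
TTTTT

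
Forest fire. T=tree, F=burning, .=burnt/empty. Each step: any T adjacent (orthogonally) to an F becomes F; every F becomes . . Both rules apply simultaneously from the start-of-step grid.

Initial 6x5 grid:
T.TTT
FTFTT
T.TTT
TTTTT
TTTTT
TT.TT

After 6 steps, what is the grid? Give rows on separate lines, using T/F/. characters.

Step 1: 6 trees catch fire, 2 burn out
  F.FTT
  .F.FT
  F.FTT
  TTTTT
  TTTTT
  TT.TT
Step 2: 5 trees catch fire, 6 burn out
  ...FT
  ....F
  ...FT
  FTFTT
  TTTTT
  TT.TT
Step 3: 6 trees catch fire, 5 burn out
  ....F
  .....
  ....F
  .F.FT
  FTFTT
  TT.TT
Step 4: 4 trees catch fire, 6 burn out
  .....
  .....
  .....
  ....F
  .F.FT
  FT.TT
Step 5: 3 trees catch fire, 4 burn out
  .....
  .....
  .....
  .....
  ....F
  .F.FT
Step 6: 1 trees catch fire, 3 burn out
  .....
  .....
  .....
  .....
  .....
  ....F

.....
.....
.....
.....
.....
....F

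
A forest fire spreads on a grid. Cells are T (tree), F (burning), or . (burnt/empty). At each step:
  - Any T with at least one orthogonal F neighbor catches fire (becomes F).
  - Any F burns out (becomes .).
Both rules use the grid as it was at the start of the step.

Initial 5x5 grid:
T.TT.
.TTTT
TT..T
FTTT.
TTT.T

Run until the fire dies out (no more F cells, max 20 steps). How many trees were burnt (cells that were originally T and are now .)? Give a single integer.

Step 1: +3 fires, +1 burnt (F count now 3)
Step 2: +3 fires, +3 burnt (F count now 3)
Step 3: +3 fires, +3 burnt (F count now 3)
Step 4: +1 fires, +3 burnt (F count now 1)
Step 5: +2 fires, +1 burnt (F count now 2)
Step 6: +2 fires, +2 burnt (F count now 2)
Step 7: +1 fires, +2 burnt (F count now 1)
Step 8: +0 fires, +1 burnt (F count now 0)
Fire out after step 8
Initially T: 17, now '.': 23
Total burnt (originally-T cells now '.'): 15

Answer: 15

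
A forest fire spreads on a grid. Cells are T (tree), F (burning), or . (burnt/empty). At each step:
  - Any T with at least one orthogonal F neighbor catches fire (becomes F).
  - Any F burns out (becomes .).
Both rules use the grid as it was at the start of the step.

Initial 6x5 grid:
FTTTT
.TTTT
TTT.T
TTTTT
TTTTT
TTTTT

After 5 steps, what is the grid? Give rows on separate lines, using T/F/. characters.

Step 1: 1 trees catch fire, 1 burn out
  .FTTT
  .TTTT
  TTT.T
  TTTTT
  TTTTT
  TTTTT
Step 2: 2 trees catch fire, 1 burn out
  ..FTT
  .FTTT
  TTT.T
  TTTTT
  TTTTT
  TTTTT
Step 3: 3 trees catch fire, 2 burn out
  ...FT
  ..FTT
  TFT.T
  TTTTT
  TTTTT
  TTTTT
Step 4: 5 trees catch fire, 3 burn out
  ....F
  ...FT
  F.F.T
  TFTTT
  TTTTT
  TTTTT
Step 5: 4 trees catch fire, 5 burn out
  .....
  ....F
  ....T
  F.FTT
  TFTTT
  TTTTT

.....
....F
....T
F.FTT
TFTTT
TTTTT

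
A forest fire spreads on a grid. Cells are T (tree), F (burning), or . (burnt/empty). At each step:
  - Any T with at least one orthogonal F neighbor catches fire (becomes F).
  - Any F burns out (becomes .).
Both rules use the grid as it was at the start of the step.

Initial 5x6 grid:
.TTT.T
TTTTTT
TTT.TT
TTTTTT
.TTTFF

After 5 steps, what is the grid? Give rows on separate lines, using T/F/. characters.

Step 1: 3 trees catch fire, 2 burn out
  .TTT.T
  TTTTTT
  TTT.TT
  TTTTFF
  .TTF..
Step 2: 4 trees catch fire, 3 burn out
  .TTT.T
  TTTTTT
  TTT.FF
  TTTF..
  .TF...
Step 3: 4 trees catch fire, 4 burn out
  .TTT.T
  TTTTFF
  TTT...
  TTF...
  .F....
Step 4: 4 trees catch fire, 4 burn out
  .TTT.F
  TTTF..
  TTF...
  TF....
  ......
Step 5: 4 trees catch fire, 4 burn out
  .TTF..
  TTF...
  TF....
  F.....
  ......

.TTF..
TTF...
TF....
F.....
......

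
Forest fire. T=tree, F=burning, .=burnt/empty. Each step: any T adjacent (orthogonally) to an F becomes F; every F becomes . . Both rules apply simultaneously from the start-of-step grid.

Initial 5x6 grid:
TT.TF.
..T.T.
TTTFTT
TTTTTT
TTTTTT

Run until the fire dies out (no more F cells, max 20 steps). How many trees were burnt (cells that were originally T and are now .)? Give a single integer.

Answer: 20

Derivation:
Step 1: +5 fires, +2 burnt (F count now 5)
Step 2: +6 fires, +5 burnt (F count now 6)
Step 3: +5 fires, +6 burnt (F count now 5)
Step 4: +3 fires, +5 burnt (F count now 3)
Step 5: +1 fires, +3 burnt (F count now 1)
Step 6: +0 fires, +1 burnt (F count now 0)
Fire out after step 6
Initially T: 22, now '.': 28
Total burnt (originally-T cells now '.'): 20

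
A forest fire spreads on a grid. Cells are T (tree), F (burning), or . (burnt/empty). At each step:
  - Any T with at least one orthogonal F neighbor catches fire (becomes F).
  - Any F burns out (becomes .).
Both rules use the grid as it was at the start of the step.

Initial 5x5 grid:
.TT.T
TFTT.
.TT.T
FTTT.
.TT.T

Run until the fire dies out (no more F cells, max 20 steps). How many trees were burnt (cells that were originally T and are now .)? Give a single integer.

Step 1: +5 fires, +2 burnt (F count now 5)
Step 2: +5 fires, +5 burnt (F count now 5)
Step 3: +2 fires, +5 burnt (F count now 2)
Step 4: +0 fires, +2 burnt (F count now 0)
Fire out after step 4
Initially T: 15, now '.': 22
Total burnt (originally-T cells now '.'): 12

Answer: 12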